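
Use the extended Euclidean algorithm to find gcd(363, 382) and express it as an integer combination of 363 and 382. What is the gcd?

Apply Euclid's algorithm to 382 and 363:
382 = 1×363 + 19
363 = 19×19 + 2
19 = 9×2 + 1
2 = 2×1 + 0
gcd(363, 382) = 1.
Express as a combination:
1 = 19 − 9·2
1 = −9·363 + 172·19
1 = 172·382 − 181·363
So 1 = (172)·382 + (-181)·363.

1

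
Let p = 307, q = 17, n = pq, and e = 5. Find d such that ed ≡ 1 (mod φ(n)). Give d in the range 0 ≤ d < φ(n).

φ(n) = (p−1)(q−1) = 306·16 = 4896.
Need d with 5·d ≡ 1 (mod 4896). Apply the extended Euclidean algorithm:
4896 = 979×5 + 1
5 = 5×1 + 0
Back-substitute:
1 = 4896 − 979·5
So 5·(-979) ≡ 1 (mod 4896), hence d ≡ -979 ≡ 3917 (mod 4896).

3917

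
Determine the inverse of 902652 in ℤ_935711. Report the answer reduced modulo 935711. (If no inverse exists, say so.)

Run Euclid on (935711, 902652):
935711 = 1×902652 + 33059
902652 = 27×33059 + 10059
33059 = 3×10059 + 2882
10059 = 3×2882 + 1413
2882 = 2×1413 + 56
1413 = 25×56 + 13
56 = 4×13 + 4
13 = 3×4 + 1
4 = 4×1 + 0
gcd = 1, so the inverse exists. Back-substitute:
1 = 13 − 3·4
1 = −3·56 + 13·13
1 = 13·1413 − 328·56
1 = −328·2882 + 669·1413
1 = 669·10059 − 2335·2882
1 = −2335·33059 + 7674·10059
1 = 7674·902652 − 209533·33059
1 = −209533·935711 + 217207·902652
So 902652·217207 ≡ 1 (mod 935711).

217207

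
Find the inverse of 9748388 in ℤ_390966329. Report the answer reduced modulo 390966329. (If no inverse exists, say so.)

Euclidean algorithm on 390966329, 9748388:
390966329 = 40×9748388 + 1030809
9748388 = 9×1030809 + 471107
1030809 = 2×471107 + 88595
471107 = 5×88595 + 28132
88595 = 3×28132 + 4199
28132 = 6×4199 + 2938
4199 = 1×2938 + 1261
2938 = 2×1261 + 416
1261 = 3×416 + 13
416 = 32×13 + 0
The gcd is 13, not 1, hence no inverse exists.

no inverse exists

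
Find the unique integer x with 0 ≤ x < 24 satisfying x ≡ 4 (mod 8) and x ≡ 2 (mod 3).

Write x = 4 + 8·k. Then 8·k ≡ 2 − 4 ≡ 1 (mod 3).
Need 8⁻¹ mod 3. Extended Euclid on (3, 2):
3 = 1·2 + 1
2 = 2·1 + 0
Back-substitute:
1 = 3 − 2
8⁻¹ ≡ 2 (mod 3), so k ≡ 2·1 ≡ 2 (mod 3).
x = 4 + 8·2 = 20.

20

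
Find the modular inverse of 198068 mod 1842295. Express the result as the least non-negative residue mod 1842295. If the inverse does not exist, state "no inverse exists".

Euclidean algorithm on 1842295, 198068:
1842295 = 9·198068 + 59683
198068 = 3·59683 + 19019
59683 = 3·19019 + 2626
19019 = 7·2626 + 637
2626 = 4·637 + 78
637 = 8·78 + 13
78 = 6·13 + 0
The gcd is 13, not 1, hence no inverse exists.

no inverse exists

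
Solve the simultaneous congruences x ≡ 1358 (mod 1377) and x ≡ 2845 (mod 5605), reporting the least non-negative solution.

1269575

Write x = 1358 + 1377·k. Then 1377·k ≡ 2845 − 1358 ≡ 1487 (mod 5605).
Need 1377⁻¹ mod 5605. Extended Euclid on (5605, 1377):
5605 = 4*1377 + 97
1377 = 14*97 + 19
97 = 5*19 + 2
19 = 9*2 + 1
2 = 2*1 + 0
Back-substitute:
1 = 19 − 9·2
1 = −9·97 + 46·19
1 = 46·1377 − 653·97
1 = −653·5605 + 2658·1377
1377⁻¹ ≡ 2658 (mod 5605), so k ≡ 2658·1487 ≡ 921 (mod 5605).
x = 1358 + 1377·921 = 1269575.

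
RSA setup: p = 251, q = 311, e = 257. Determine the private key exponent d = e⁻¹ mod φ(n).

φ(n) = (p−1)(q−1) = 250·310 = 77500.
Need d with 257·d ≡ 1 (mod 77500). Apply the extended Euclidean algorithm:
77500 = 301×257 + 143
257 = 1×143 + 114
143 = 1×114 + 29
114 = 3×29 + 27
29 = 1×27 + 2
27 = 13×2 + 1
2 = 2×1 + 0
Back-substitute:
1 = 27 − 13·2
1 = −13·29 + 14·27
1 = 14·114 − 55·29
1 = −55·143 + 69·114
1 = 69·257 − 124·143
1 = −124·77500 + 37393·257
So 257·37393 ≡ 1 (mod 77500), hence d = 37393.

37393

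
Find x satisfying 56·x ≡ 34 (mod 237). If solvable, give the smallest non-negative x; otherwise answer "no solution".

26

First find gcd(56, 237):
237 = 4·56 + 13
56 = 4·13 + 4
13 = 3·4 + 1
4 = 4·1 + 0
gcd = 1, so a unique solution mod 237 exists.
Back-substitute for the Bézout coefficients:
1 = 13 − 3·4
1 = −3·56 + 13·13
1 = 13·237 − 55·56
So 56·(-55) ≡ 1 (mod 237), giving 56⁻¹ ≡ 182.
x ≡ 56⁻¹·34 ≡ 182·34 ≡ 26 (mod 237).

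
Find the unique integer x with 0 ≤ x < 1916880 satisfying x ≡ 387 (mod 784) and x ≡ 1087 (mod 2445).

Write x = 387 + 784·k. Then 784·k ≡ 1087 − 387 ≡ 700 (mod 2445).
Need 784⁻¹ mod 2445. Extended Euclid on (2445, 784):
2445 = 3·784 + 93
784 = 8·93 + 40
93 = 2·40 + 13
40 = 3·13 + 1
13 = 13·1 + 0
Back-substitute:
1 = 40 − 3·13
1 = −3·93 + 7·40
1 = 7·784 − 59·93
1 = −59·2445 + 184·784
784⁻¹ ≡ 184 (mod 2445), so k ≡ 184·700 ≡ 1660 (mod 2445).
x = 387 + 784·1660 = 1301827.

1301827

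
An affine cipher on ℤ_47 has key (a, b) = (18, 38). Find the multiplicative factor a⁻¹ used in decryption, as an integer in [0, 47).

gcd(47, 18) by repeated division:
47 = 2×18 + 11
18 = 1×11 + 7
11 = 1×7 + 4
7 = 1×4 + 3
4 = 1×3 + 1
3 = 3×1 + 0
The gcd is 1. Working backward:
1 = 4 − 3
1 = −7 + 2·4
1 = 2·11 − 3·7
1 = −3·18 + 5·11
1 = 5·47 − 13·18
Thus 18·(-13) ≡ 1 (mod 47); reducing, -13 mod 47 = 34.

34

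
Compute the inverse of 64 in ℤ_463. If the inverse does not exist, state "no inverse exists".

Apply the Euclidean algorithm to 463 and 64:
463 = 7*64 + 15
64 = 4*15 + 4
15 = 3*4 + 3
4 = 1*3 + 1
3 = 3*1 + 0
The gcd is 1. Working backward:
1 = 4 − 3
1 = −15 + 4·4
1 = 4·64 − 17·15
1 = −17·463 + 123·64
So 64·123 ≡ 1 (mod 463).

123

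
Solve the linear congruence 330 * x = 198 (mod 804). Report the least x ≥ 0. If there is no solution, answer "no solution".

81

First find gcd(330, 804):
804 = 2*330 + 144
330 = 2*144 + 42
144 = 3*42 + 18
42 = 2*18 + 6
18 = 3*6 + 0
gcd = 6 and 6 | 198, so solutions exist. Divide through by 6: 55x ≡ 33 (mod 134).
Now find 55⁻¹ mod 134:
134 = 2*55 + 24
55 = 2*24 + 7
24 = 3*7 + 3
7 = 2*3 + 1
3 = 3*1 + 0
Back-substitute:
1 = 7 − 2·3
1 = −2·24 + 7·7
1 = 7·55 − 16·24
1 = −16·134 + 39·55
So 55⁻¹ ≡ 39 (mod 134).
Then x ≡ 39·33 ≡ 81 (mod 134); the smallest non-negative solution is x = 81.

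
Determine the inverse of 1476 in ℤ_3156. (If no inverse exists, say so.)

Compute gcd(1476, 3156):
3156 = 2*1476 + 204
1476 = 7*204 + 48
204 = 4*48 + 12
48 = 4*12 + 0
gcd(1476, 3156) = 12 ≠ 1, so 1476 has no multiplicative inverse modulo 3156.

no inverse exists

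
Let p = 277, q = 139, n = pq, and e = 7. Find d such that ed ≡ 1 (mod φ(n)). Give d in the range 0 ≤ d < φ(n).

32647

φ(n) = (p−1)(q−1) = 276·138 = 38088.
Need d with 7·d ≡ 1 (mod 38088). Apply the extended Euclidean algorithm:
38088 = 5441·7 + 1
7 = 7·1 + 0
Back-substitute:
1 = 38088 − 5441·7
So 7·(-5441) ≡ 1 (mod 38088), hence d ≡ -5441 ≡ 32647 (mod 38088).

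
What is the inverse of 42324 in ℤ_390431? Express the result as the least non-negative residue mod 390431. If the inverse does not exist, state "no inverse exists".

100080

Extended Euclidean algorithm:
390431 = 9×42324 + 9515
42324 = 4×9515 + 4264
9515 = 2×4264 + 987
4264 = 4×987 + 316
987 = 3×316 + 39
316 = 8×39 + 4
39 = 9×4 + 3
4 = 1×3 + 1
3 = 3×1 + 0
Since gcd(42324, 390431) = 1, back-substitute to write 1 as a combination:
1 = 4 − 3
1 = −39 + 10·4
1 = 10·316 − 81·39
1 = −81·987 + 253·316
1 = 253·4264 − 1093·987
1 = −1093·9515 + 2439·4264
1 = 2439·42324 − 10849·9515
1 = −10849·390431 + 100080·42324
So 42324·100080 ≡ 1 (mod 390431).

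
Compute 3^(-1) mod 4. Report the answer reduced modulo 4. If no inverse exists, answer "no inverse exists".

Extended Euclidean algorithm:
4 = 1·3 + 1
3 = 3·1 + 0
The gcd is 1. Working backward:
1 = 4 − 3
So 3·(-1) ≡ 1 (mod 4), and -1 ≡ 3 (mod 4).

3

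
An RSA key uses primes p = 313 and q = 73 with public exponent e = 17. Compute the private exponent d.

15857

φ(n) = (p−1)(q−1) = 312·72 = 22464.
Need d with 17·d ≡ 1 (mod 22464). Apply the extended Euclidean algorithm:
22464 = 1321·17 + 7
17 = 2·7 + 3
7 = 2·3 + 1
3 = 3·1 + 0
Back-substitute:
1 = 7 − 2·3
1 = −2·17 + 5·7
1 = 5·22464 − 6607·17
So 17·(-6607) ≡ 1 (mod 22464), hence d ≡ -6607 ≡ 15857 (mod 22464).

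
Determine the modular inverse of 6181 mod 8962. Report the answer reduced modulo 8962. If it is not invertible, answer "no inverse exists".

Apply the Euclidean algorithm to 8962 and 6181:
8962 = 1*6181 + 2781
6181 = 2*2781 + 619
2781 = 4*619 + 305
619 = 2*305 + 9
305 = 33*9 + 8
9 = 1*8 + 1
8 = 8*1 + 0
The gcd is 1. Working backward:
1 = 9 − 8
1 = −305 + 34·9
1 = 34·619 − 69·305
1 = −69·2781 + 310·619
1 = 310·6181 − 689·2781
1 = −689·8962 + 999·6181
So 6181·999 ≡ 1 (mod 8962).

999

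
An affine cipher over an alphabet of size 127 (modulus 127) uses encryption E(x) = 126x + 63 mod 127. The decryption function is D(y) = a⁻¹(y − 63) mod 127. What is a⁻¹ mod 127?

126

Apply the Euclidean algorithm to 127 and 126:
127 = 1×126 + 1
126 = 126×1 + 0
The gcd is 1. Working backward:
1 = 127 − 126
Thus 126·(-1) ≡ 1 (mod 127); reducing, -1 mod 127 = 126.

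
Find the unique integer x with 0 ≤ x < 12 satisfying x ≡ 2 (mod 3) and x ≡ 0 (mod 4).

8

Write x = 2 + 3·k. Then 3·k ≡ 0 − 2 ≡ 2 (mod 4).
Need 3⁻¹ mod 4. Extended Euclid on (4, 3):
4 = 1·3 + 1
3 = 3·1 + 0
Back-substitute:
1 = 4 − 3
3⁻¹ ≡ 3 (mod 4), so k ≡ 3·2 ≡ 2 (mod 4).
x = 2 + 3·2 = 8.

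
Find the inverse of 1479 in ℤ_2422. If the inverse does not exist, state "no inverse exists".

1089

Extended Euclidean algorithm:
2422 = 1×1479 + 943
1479 = 1×943 + 536
943 = 1×536 + 407
536 = 1×407 + 129
407 = 3×129 + 20
129 = 6×20 + 9
20 = 2×9 + 2
9 = 4×2 + 1
2 = 2×1 + 0
gcd = 1, so the inverse exists. Back-substitute:
1 = 9 − 4·2
1 = −4·20 + 9·9
1 = 9·129 − 58·20
1 = −58·407 + 183·129
1 = 183·536 − 241·407
1 = −241·943 + 424·536
1 = 424·1479 − 665·943
1 = −665·2422 + 1089·1479
So 1479·1089 ≡ 1 (mod 2422).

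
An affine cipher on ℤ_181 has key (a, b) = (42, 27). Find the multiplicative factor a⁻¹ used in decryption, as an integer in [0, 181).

125

gcd(181, 42) by repeated division:
181 = 4·42 + 13
42 = 3·13 + 3
13 = 4·3 + 1
3 = 3·1 + 0
The gcd is 1. Working backward:
1 = 13 − 4·3
1 = −4·42 + 13·13
1 = 13·181 − 56·42
So 42·(-56) ≡ 1 (mod 181), and -56 ≡ 125 (mod 181).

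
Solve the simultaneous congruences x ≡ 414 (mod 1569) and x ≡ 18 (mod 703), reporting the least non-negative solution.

Write x = 414 + 1569·k. Then 1569·k ≡ 18 − 414 ≡ 307 (mod 703).
Need 1569⁻¹ mod 703. Extended Euclid on (703, 163):
703 = 4·163 + 51
163 = 3·51 + 10
51 = 5·10 + 1
10 = 10·1 + 0
Back-substitute:
1 = 51 − 5·10
1 = −5·163 + 16·51
1 = 16·703 − 69·163
1569⁻¹ ≡ 634 (mod 703), so k ≡ 634·307 ≡ 610 (mod 703).
x = 414 + 1569·610 = 957504.

957504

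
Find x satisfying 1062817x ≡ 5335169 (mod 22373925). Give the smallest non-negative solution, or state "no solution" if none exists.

2730557

First find gcd(1062817, 22373925):
22373925 = 21·1062817 + 54768
1062817 = 19·54768 + 22225
54768 = 2·22225 + 10318
22225 = 2·10318 + 1589
10318 = 6·1589 + 784
1589 = 2·784 + 21
784 = 37·21 + 7
21 = 3·7 + 0
gcd = 7 and 7 | 5335169, so solutions exist. Divide through by 7: 151831x ≡ 762167 (mod 3196275).
Now find 151831⁻¹ mod 3196275:
3196275 = 21*151831 + 7824
151831 = 19*7824 + 3175
7824 = 2*3175 + 1474
3175 = 2*1474 + 227
1474 = 6*227 + 112
227 = 2*112 + 3
112 = 37*3 + 1
3 = 3*1 + 0
Back-substitute:
1 = 112 − 37·3
1 = −37·227 + 75·112
1 = 75·1474 − 487·227
1 = −487·3175 + 1049·1474
1 = 1049·7824 − 2585·3175
1 = −2585·151831 + 50164·7824
1 = 50164·3196275 − 1056029·151831
So 151831·(-1056029) ≡ 1 (mod 3196275), i.e. 151831⁻¹ ≡ 2140246.
Then x ≡ 2140246·762167 ≡ 2730557 (mod 3196275); the smallest non-negative solution is x = 2730557.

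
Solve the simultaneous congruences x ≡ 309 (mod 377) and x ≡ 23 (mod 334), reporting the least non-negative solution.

65153

Write x = 309 + 377·k. Then 377·k ≡ 23 − 309 ≡ 48 (mod 334).
Need 377⁻¹ mod 334. Extended Euclid on (334, 43):
334 = 7·43 + 33
43 = 1·33 + 10
33 = 3·10 + 3
10 = 3·3 + 1
3 = 3·1 + 0
Back-substitute:
1 = 10 − 3·3
1 = −3·33 + 10·10
1 = 10·43 − 13·33
1 = −13·334 + 101·43
377⁻¹ ≡ 101 (mod 334), so k ≡ 101·48 ≡ 172 (mod 334).
x = 309 + 377·172 = 65153.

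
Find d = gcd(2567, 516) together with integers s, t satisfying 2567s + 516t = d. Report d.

Apply Euclid's algorithm to 2567 and 516:
2567 = 4*516 + 503
516 = 1*503 + 13
503 = 38*13 + 9
13 = 1*9 + 4
9 = 2*4 + 1
4 = 4*1 + 0
gcd(2567, 516) = 1.
Express as a combination:
1 = 9 − 2·4
1 = −2·13 + 3·9
1 = 3·503 − 116·13
1 = −116·516 + 119·503
1 = 119·2567 − 592·516
So 1 = (119)·2567 + (-592)·516.

1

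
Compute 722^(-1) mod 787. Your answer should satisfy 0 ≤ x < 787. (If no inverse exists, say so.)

339

gcd(787, 722) by repeated division:
787 = 1*722 + 65
722 = 11*65 + 7
65 = 9*7 + 2
7 = 3*2 + 1
2 = 2*1 + 0
Since gcd(722, 787) = 1, back-substitute to write 1 as a combination:
1 = 7 − 3·2
1 = −3·65 + 28·7
1 = 28·722 − 311·65
1 = −311·787 + 339·722
So 722·339 ≡ 1 (mod 787).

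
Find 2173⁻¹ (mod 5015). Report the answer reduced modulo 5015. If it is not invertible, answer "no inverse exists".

997

Run Euclid on (5015, 2173):
5015 = 2×2173 + 669
2173 = 3×669 + 166
669 = 4×166 + 5
166 = 33×5 + 1
5 = 5×1 + 0
The gcd is 1. Working backward:
1 = 166 − 33·5
1 = −33·669 + 133·166
1 = 133·2173 − 432·669
1 = −432·5015 + 997·2173
So 2173·997 ≡ 1 (mod 5015).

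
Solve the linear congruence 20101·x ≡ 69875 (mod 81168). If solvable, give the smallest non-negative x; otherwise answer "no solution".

First find gcd(20101, 81168):
81168 = 4*20101 + 764
20101 = 26*764 + 237
764 = 3*237 + 53
237 = 4*53 + 25
53 = 2*25 + 3
25 = 8*3 + 1
3 = 3*1 + 0
gcd = 1, so a unique solution mod 81168 exists.
Back-substitute for the Bézout coefficients:
1 = 25 − 8·3
1 = −8·53 + 17·25
1 = 17·237 − 76·53
1 = −76·764 + 245·237
1 = 245·20101 − 6446·764
1 = −6446·81168 + 26029·20101
So 20101·(26029) ≡ 1 (mod 81168), giving 20101⁻¹ ≡ 26029.
x ≡ 20101⁻¹·69875 ≡ 26029·69875 ≡ 44999 (mod 81168).

44999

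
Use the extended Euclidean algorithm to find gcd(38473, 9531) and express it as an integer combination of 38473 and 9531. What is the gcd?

1

Apply Euclid's algorithm to 38473 and 9531:
38473 = 4×9531 + 349
9531 = 27×349 + 108
349 = 3×108 + 25
108 = 4×25 + 8
25 = 3×8 + 1
8 = 8×1 + 0
gcd(38473, 9531) = 1.
Working backward:
1 = 25 − 3·8
1 = −3·108 + 13·25
1 = 13·349 − 42·108
1 = −42·9531 + 1147·349
1 = 1147·38473 − 4630·9531
So 1 = (1147)·38473 + (-4630)·9531.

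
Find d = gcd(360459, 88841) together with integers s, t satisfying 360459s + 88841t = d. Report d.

1

Apply Euclid's algorithm to 360459 and 88841:
360459 = 4*88841 + 5095
88841 = 17*5095 + 2226
5095 = 2*2226 + 643
2226 = 3*643 + 297
643 = 2*297 + 49
297 = 6*49 + 3
49 = 16*3 + 1
3 = 3*1 + 0
gcd(360459, 88841) = 1.
Express as a combination:
1 = 49 − 16·3
1 = −16·297 + 97·49
1 = 97·643 − 210·297
1 = −210·2226 + 727·643
1 = 727·5095 − 1664·2226
1 = −1664·88841 + 29015·5095
1 = 29015·360459 − 117724·88841
So 1 = (29015)·360459 + (-117724)·88841.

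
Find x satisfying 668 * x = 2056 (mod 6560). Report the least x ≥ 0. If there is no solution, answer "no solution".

First find gcd(668, 6560):
6560 = 9·668 + 548
668 = 1·548 + 120
548 = 4·120 + 68
120 = 1·68 + 52
68 = 1·52 + 16
52 = 3·16 + 4
16 = 4·4 + 0
gcd = 4 and 4 | 2056, so solutions exist. Divide through by 4: 167x ≡ 514 (mod 1640).
Now find 167⁻¹ mod 1640:
1640 = 9*167 + 137
167 = 1*137 + 30
137 = 4*30 + 17
30 = 1*17 + 13
17 = 1*13 + 4
13 = 3*4 + 1
4 = 4*1 + 0
Back-substitute:
1 = 13 − 3·4
1 = −3·17 + 4·13
1 = 4·30 − 7·17
1 = −7·137 + 32·30
1 = 32·167 − 39·137
1 = −39·1640 + 383·167
So 167⁻¹ ≡ 383 (mod 1640).
Then x ≡ 383·514 ≡ 62 (mod 1640); the smallest non-negative solution is x = 62.

62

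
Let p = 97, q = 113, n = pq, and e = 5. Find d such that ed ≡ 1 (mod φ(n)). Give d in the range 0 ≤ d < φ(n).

4301

φ(n) = (p−1)(q−1) = 96·112 = 10752.
Need d with 5·d ≡ 1 (mod 10752). Apply the extended Euclidean algorithm:
10752 = 2150·5 + 2
5 = 2·2 + 1
2 = 2·1 + 0
Back-substitute:
1 = 5 − 2·2
1 = −2·10752 + 4301·5
So 5·4301 ≡ 1 (mod 10752), hence d = 4301.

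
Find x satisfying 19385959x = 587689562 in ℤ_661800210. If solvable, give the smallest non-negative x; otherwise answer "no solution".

First find gcd(19385959, 661800210):
661800210 = 34×19385959 + 2677604
19385959 = 7×2677604 + 642731
2677604 = 4×642731 + 106680
642731 = 6×106680 + 2651
106680 = 40×2651 + 640
2651 = 4×640 + 91
640 = 7×91 + 3
91 = 30×3 + 1
3 = 3×1 + 0
gcd = 1, so a unique solution mod 661800210 exists.
Back-substitute for the Bézout coefficients:
1 = 91 − 30·3
1 = −30·640 + 211·91
1 = 211·2651 − 874·640
1 = −874·106680 + 35171·2651
1 = 35171·642731 − 211900·106680
1 = −211900·2677604 + 882771·642731
1 = 882771·19385959 − 6391297·2677604
1 = −6391297·661800210 + 218186869·19385959
So 19385959·(218186869) ≡ 1 (mod 661800210), giving 19385959⁻¹ ≡ 218186869.
x ≡ 19385959⁻¹·587689562 ≡ 218186869·587689562 ≡ 104114198 (mod 661800210).

104114198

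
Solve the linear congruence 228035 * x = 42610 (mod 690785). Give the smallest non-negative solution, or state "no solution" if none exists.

48584

First find gcd(228035, 690785):
690785 = 3*228035 + 6680
228035 = 34*6680 + 915
6680 = 7*915 + 275
915 = 3*275 + 90
275 = 3*90 + 5
90 = 18*5 + 0
gcd = 5 and 5 | 42610, so solutions exist. Divide through by 5: 45607x ≡ 8522 (mod 138157).
Now find 45607⁻¹ mod 138157:
138157 = 3*45607 + 1336
45607 = 34*1336 + 183
1336 = 7*183 + 55
183 = 3*55 + 18
55 = 3*18 + 1
18 = 18*1 + 0
Back-substitute:
1 = 55 − 3·18
1 = −3·183 + 10·55
1 = 10·1336 − 73·183
1 = −73·45607 + 2492·1336
1 = 2492·138157 − 7549·45607
So 45607·(-7549) ≡ 1 (mod 138157), i.e. 45607⁻¹ ≡ 130608.
Then x ≡ 130608·8522 ≡ 48584 (mod 138157); the smallest non-negative solution is x = 48584.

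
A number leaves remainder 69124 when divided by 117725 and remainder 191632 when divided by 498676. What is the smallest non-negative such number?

20279848524

Write x = 69124 + 117725·k. Then 117725·k ≡ 191632 − 69124 ≡ 122508 (mod 498676).
Need 117725⁻¹ mod 498676. Extended Euclid on (498676, 117725):
498676 = 4×117725 + 27776
117725 = 4×27776 + 6621
27776 = 4×6621 + 1292
6621 = 5×1292 + 161
1292 = 8×161 + 4
161 = 40×4 + 1
4 = 4×1 + 0
Back-substitute:
1 = 161 − 40·4
1 = −40·1292 + 321·161
1 = 321·6621 − 1645·1292
1 = −1645·27776 + 6901·6621
1 = 6901·117725 − 29249·27776
1 = −29249·498676 + 123897·117725
117725⁻¹ ≡ 123897 (mod 498676), so k ≡ 123897·122508 ≡ 172264 (mod 498676).
x = 69124 + 117725·172264 = 20279848524.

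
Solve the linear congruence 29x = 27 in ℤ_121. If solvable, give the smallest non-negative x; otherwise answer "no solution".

51

First find gcd(29, 121):
121 = 4×29 + 5
29 = 5×5 + 4
5 = 1×4 + 1
4 = 4×1 + 0
gcd = 1, so a unique solution mod 121 exists.
Back-substitute for the Bézout coefficients:
1 = 5 − 4
1 = −29 + 6·5
1 = 6·121 − 25·29
So 29·(-25) ≡ 1 (mod 121), giving 29⁻¹ ≡ 96.
x ≡ 29⁻¹·27 ≡ 96·27 ≡ 51 (mod 121).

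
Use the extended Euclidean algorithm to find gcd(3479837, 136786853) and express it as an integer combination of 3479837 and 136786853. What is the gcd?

1

Euclidean algorithm:
136786853 = 39*3479837 + 1073210
3479837 = 3*1073210 + 260207
1073210 = 4*260207 + 32382
260207 = 8*32382 + 1151
32382 = 28*1151 + 154
1151 = 7*154 + 73
154 = 2*73 + 8
73 = 9*8 + 1
8 = 8*1 + 0
gcd(3479837, 136786853) = 1.
Back-substituting:
1 = 73 − 9·8
1 = −9·154 + 19·73
1 = 19·1151 − 142·154
1 = −142·32382 + 3995·1151
1 = 3995·260207 − 32102·32382
1 = −32102·1073210 + 132403·260207
1 = 132403·3479837 − 429311·1073210
1 = −429311·136786853 + 16875532·3479837
So 1 = (-429311)·136786853 + (16875532)·3479837.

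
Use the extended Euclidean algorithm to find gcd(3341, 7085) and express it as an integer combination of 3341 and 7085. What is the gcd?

Apply Euclid's algorithm to 7085 and 3341:
7085 = 2·3341 + 403
3341 = 8·403 + 117
403 = 3·117 + 52
117 = 2·52 + 13
52 = 4·13 + 0
gcd(3341, 7085) = 13.
Back-substituting:
13 = 117 − 2·52
13 = −2·403 + 7·117
13 = 7·3341 − 58·403
13 = −58·7085 + 123·3341
So 13 = (-58)·7085 + (123)·3341.

13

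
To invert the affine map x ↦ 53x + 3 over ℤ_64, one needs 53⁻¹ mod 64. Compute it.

29

Extended Euclidean algorithm:
64 = 1×53 + 11
53 = 4×11 + 9
11 = 1×9 + 2
9 = 4×2 + 1
2 = 2×1 + 0
gcd = 1, so the inverse exists. Back-substitute:
1 = 9 − 4·2
1 = −4·11 + 5·9
1 = 5·53 − 24·11
1 = −24·64 + 29·53
So 53·29 ≡ 1 (mod 64).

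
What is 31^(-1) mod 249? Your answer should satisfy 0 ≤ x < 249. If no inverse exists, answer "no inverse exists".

241

gcd(249, 31) by repeated division:
249 = 8×31 + 1
31 = 31×1 + 0
gcd = 1, so the inverse exists. Back-substitute:
1 = 249 − 8·31
Thus 31·(-8) ≡ 1 (mod 249); reducing, -8 mod 249 = 241.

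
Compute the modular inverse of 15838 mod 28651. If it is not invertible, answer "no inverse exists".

Extended Euclidean algorithm:
28651 = 1·15838 + 12813
15838 = 1·12813 + 3025
12813 = 4·3025 + 713
3025 = 4·713 + 173
713 = 4·173 + 21
173 = 8·21 + 5
21 = 4·5 + 1
5 = 5·1 + 0
gcd = 1, so the inverse exists. Back-substitute:
1 = 21 − 4·5
1 = −4·173 + 33·21
1 = 33·713 − 136·173
1 = −136·3025 + 577·713
1 = 577·12813 − 2444·3025
1 = −2444·15838 + 3021·12813
1 = 3021·28651 − 5465·15838
So 15838·(-5465) ≡ 1 (mod 28651), and -5465 ≡ 23186 (mod 28651).

23186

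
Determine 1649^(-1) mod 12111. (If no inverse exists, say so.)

11450

Extended Euclidean algorithm:
12111 = 7×1649 + 568
1649 = 2×568 + 513
568 = 1×513 + 55
513 = 9×55 + 18
55 = 3×18 + 1
18 = 18×1 + 0
gcd = 1, so the inverse exists. Back-substitute:
1 = 55 − 3·18
1 = −3·513 + 28·55
1 = 28·568 − 31·513
1 = −31·1649 + 90·568
1 = 90·12111 − 661·1649
Thus 1649·(-661) ≡ 1 (mod 12111); reducing, -661 mod 12111 = 11450.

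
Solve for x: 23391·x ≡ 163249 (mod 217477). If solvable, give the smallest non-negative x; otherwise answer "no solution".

First find gcd(23391, 217477):
217477 = 9×23391 + 6958
23391 = 3×6958 + 2517
6958 = 2×2517 + 1924
2517 = 1×1924 + 593
1924 = 3×593 + 145
593 = 4×145 + 13
145 = 11×13 + 2
13 = 6×2 + 1
2 = 2×1 + 0
gcd = 1, so a unique solution mod 217477 exists.
Back-substitute for the Bézout coefficients:
1 = 13 − 6·2
1 = −6·145 + 67·13
1 = 67·593 − 274·145
1 = −274·1924 + 889·593
1 = 889·2517 − 1163·1924
1 = −1163·6958 + 3215·2517
1 = 3215·23391 − 10808·6958
1 = −10808·217477 + 100487·23391
So 23391·(100487) ≡ 1 (mod 217477), giving 23391⁻¹ ≡ 100487.
x ≡ 23391⁻¹·163249 ≡ 100487·163249 ≡ 112153 (mod 217477).

112153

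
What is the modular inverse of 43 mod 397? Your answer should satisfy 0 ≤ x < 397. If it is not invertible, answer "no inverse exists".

277

gcd(397, 43) by repeated division:
397 = 9×43 + 10
43 = 4×10 + 3
10 = 3×3 + 1
3 = 3×1 + 0
The gcd is 1. Working backward:
1 = 10 − 3·3
1 = −3·43 + 13·10
1 = 13·397 − 120·43
So 43·(-120) ≡ 1 (mod 397), and -120 ≡ 277 (mod 397).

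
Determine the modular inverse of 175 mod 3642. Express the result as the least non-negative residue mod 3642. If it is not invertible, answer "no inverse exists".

2539

Apply the Euclidean algorithm to 3642 and 175:
3642 = 20·175 + 142
175 = 1·142 + 33
142 = 4·33 + 10
33 = 3·10 + 3
10 = 3·3 + 1
3 = 3·1 + 0
gcd = 1, so the inverse exists. Back-substitute:
1 = 10 − 3·3
1 = −3·33 + 10·10
1 = 10·142 − 43·33
1 = −43·175 + 53·142
1 = 53·3642 − 1103·175
So 175·(-1103) ≡ 1 (mod 3642), and -1103 ≡ 2539 (mod 3642).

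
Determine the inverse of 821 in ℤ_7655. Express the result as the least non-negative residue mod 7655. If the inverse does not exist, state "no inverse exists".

2331

Apply the Euclidean algorithm to 7655 and 821:
7655 = 9·821 + 266
821 = 3·266 + 23
266 = 11·23 + 13
23 = 1·13 + 10
13 = 1·10 + 3
10 = 3·3 + 1
3 = 3·1 + 0
The gcd is 1. Working backward:
1 = 10 − 3·3
1 = −3·13 + 4·10
1 = 4·23 − 7·13
1 = −7·266 + 81·23
1 = 81·821 − 250·266
1 = −250·7655 + 2331·821
So 821·2331 ≡ 1 (mod 7655).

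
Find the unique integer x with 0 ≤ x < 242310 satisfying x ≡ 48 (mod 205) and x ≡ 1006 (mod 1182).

155848

Write x = 48 + 205·k. Then 205·k ≡ 1006 − 48 ≡ 958 (mod 1182).
Need 205⁻¹ mod 1182. Extended Euclid on (1182, 205):
1182 = 5×205 + 157
205 = 1×157 + 48
157 = 3×48 + 13
48 = 3×13 + 9
13 = 1×9 + 4
9 = 2×4 + 1
4 = 4×1 + 0
Back-substitute:
1 = 9 − 2·4
1 = −2·13 + 3·9
1 = 3·48 − 11·13
1 = −11·157 + 36·48
1 = 36·205 − 47·157
1 = −47·1182 + 271·205
205⁻¹ ≡ 271 (mod 1182), so k ≡ 271·958 ≡ 760 (mod 1182).
x = 48 + 205·760 = 155848.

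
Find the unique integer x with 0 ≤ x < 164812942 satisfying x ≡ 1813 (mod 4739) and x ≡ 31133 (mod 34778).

29175097

Write x = 1813 + 4739·k. Then 4739·k ≡ 31133 − 1813 ≡ 29320 (mod 34778).
Need 4739⁻¹ mod 34778. Extended Euclid on (34778, 4739):
34778 = 7*4739 + 1605
4739 = 2*1605 + 1529
1605 = 1*1529 + 76
1529 = 20*76 + 9
76 = 8*9 + 4
9 = 2*4 + 1
4 = 4*1 + 0
Back-substitute:
1 = 9 − 2·4
1 = −2·76 + 17·9
1 = 17·1529 − 342·76
1 = −342·1605 + 359·1529
1 = 359·4739 − 1060·1605
1 = −1060·34778 + 7779·4739
4739⁻¹ ≡ 7779 (mod 34778), so k ≡ 7779·29320 ≡ 6156 (mod 34778).
x = 1813 + 4739·6156 = 29175097.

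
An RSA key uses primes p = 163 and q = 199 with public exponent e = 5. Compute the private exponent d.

25661

φ(n) = (p−1)(q−1) = 162·198 = 32076.
Need d with 5·d ≡ 1 (mod 32076). Apply the extended Euclidean algorithm:
32076 = 6415×5 + 1
5 = 5×1 + 0
Back-substitute:
1 = 32076 − 6415·5
So 5·(-6415) ≡ 1 (mod 32076), hence d ≡ -6415 ≡ 25661 (mod 32076).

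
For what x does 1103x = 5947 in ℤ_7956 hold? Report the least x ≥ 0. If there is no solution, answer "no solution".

First find gcd(1103, 7956):
7956 = 7·1103 + 235
1103 = 4·235 + 163
235 = 1·163 + 72
163 = 2·72 + 19
72 = 3·19 + 15
19 = 1·15 + 4
15 = 3·4 + 3
4 = 1·3 + 1
3 = 3·1 + 0
gcd = 1, so a unique solution mod 7956 exists.
Back-substitute for the Bézout coefficients:
1 = 4 − 3
1 = −15 + 4·4
1 = 4·19 − 5·15
1 = −5·72 + 19·19
1 = 19·163 − 43·72
1 = −43·235 + 62·163
1 = 62·1103 − 291·235
1 = −291·7956 + 2099·1103
So 1103·(2099) ≡ 1 (mod 7956), giving 1103⁻¹ ≡ 2099.
x ≡ 1103⁻¹·5947 ≡ 2099·5947 ≡ 7745 (mod 7956).

7745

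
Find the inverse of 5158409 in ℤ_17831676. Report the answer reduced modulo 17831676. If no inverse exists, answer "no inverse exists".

Extended Euclidean algorithm:
17831676 = 3·5158409 + 2356449
5158409 = 2·2356449 + 445511
2356449 = 5·445511 + 128894
445511 = 3·128894 + 58829
128894 = 2·58829 + 11236
58829 = 5·11236 + 2649
11236 = 4·2649 + 640
2649 = 4·640 + 89
640 = 7·89 + 17
89 = 5·17 + 4
17 = 4·4 + 1
4 = 4·1 + 0
gcd = 1, so the inverse exists. Back-substitute:
1 = 17 − 4·4
1 = −4·89 + 21·17
1 = 21·640 − 151·89
1 = −151·2649 + 625·640
1 = 625·11236 − 2651·2649
1 = −2651·58829 + 13880·11236
1 = 13880·128894 − 30411·58829
1 = −30411·445511 + 105113·128894
1 = 105113·2356449 − 555976·445511
1 = −555976·5158409 + 1217065·2356449
1 = 1217065·17831676 − 4207171·5158409
Thus 5158409·(-4207171) ≡ 1 (mod 17831676); reducing, -4207171 mod 17831676 = 13624505.

13624505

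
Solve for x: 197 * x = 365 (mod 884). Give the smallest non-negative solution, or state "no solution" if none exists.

657

First find gcd(197, 884):
884 = 4·197 + 96
197 = 2·96 + 5
96 = 19·5 + 1
5 = 5·1 + 0
gcd = 1, so a unique solution mod 884 exists.
Back-substitute for the Bézout coefficients:
1 = 96 − 19·5
1 = −19·197 + 39·96
1 = 39·884 − 175·197
So 197·(-175) ≡ 1 (mod 884), giving 197⁻¹ ≡ 709.
x ≡ 197⁻¹·365 ≡ 709·365 ≡ 657 (mod 884).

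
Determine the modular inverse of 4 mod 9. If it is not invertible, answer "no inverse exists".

7

gcd(9, 4) by repeated division:
9 = 2×4 + 1
4 = 4×1 + 0
Since gcd(4, 9) = 1, back-substitute to write 1 as a combination:
1 = 9 − 2·4
Hence 4⁻¹ ≡ -2 ≡ 7 (mod 9).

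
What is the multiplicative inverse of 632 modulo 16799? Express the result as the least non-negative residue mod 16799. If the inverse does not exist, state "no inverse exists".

15975

Apply the Euclidean algorithm to 16799 and 632:
16799 = 26×632 + 367
632 = 1×367 + 265
367 = 1×265 + 102
265 = 2×102 + 61
102 = 1×61 + 41
61 = 1×41 + 20
41 = 2×20 + 1
20 = 20×1 + 0
Since gcd(632, 16799) = 1, back-substitute to write 1 as a combination:
1 = 41 − 2·20
1 = −2·61 + 3·41
1 = 3·102 − 5·61
1 = −5·265 + 13·102
1 = 13·367 − 18·265
1 = −18·632 + 31·367
1 = 31·16799 − 824·632
Hence 632⁻¹ ≡ -824 ≡ 15975 (mod 16799).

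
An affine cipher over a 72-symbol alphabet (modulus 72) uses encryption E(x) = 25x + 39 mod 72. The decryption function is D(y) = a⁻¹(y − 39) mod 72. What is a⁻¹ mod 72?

Apply the Euclidean algorithm to 72 and 25:
72 = 2·25 + 22
25 = 1·22 + 3
22 = 7·3 + 1
3 = 3·1 + 0
Since gcd(25, 72) = 1, back-substitute to write 1 as a combination:
1 = 22 − 7·3
1 = −7·25 + 8·22
1 = 8·72 − 23·25
Hence 25⁻¹ ≡ -23 ≡ 49 (mod 72).

49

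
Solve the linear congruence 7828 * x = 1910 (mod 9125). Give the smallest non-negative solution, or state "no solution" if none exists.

5845

First find gcd(7828, 9125):
9125 = 1×7828 + 1297
7828 = 6×1297 + 46
1297 = 28×46 + 9
46 = 5×9 + 1
9 = 9×1 + 0
gcd = 1, so a unique solution mod 9125 exists.
Back-substitute for the Bézout coefficients:
1 = 46 − 5·9
1 = −5·1297 + 141·46
1 = 141·7828 − 851·1297
1 = −851·9125 + 992·7828
So 7828·(992) ≡ 1 (mod 9125), giving 7828⁻¹ ≡ 992.
x ≡ 7828⁻¹·1910 ≡ 992·1910 ≡ 5845 (mod 9125).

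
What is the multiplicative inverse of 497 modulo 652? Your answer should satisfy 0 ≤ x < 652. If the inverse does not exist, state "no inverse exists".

265

gcd(652, 497) by repeated division:
652 = 1*497 + 155
497 = 3*155 + 32
155 = 4*32 + 27
32 = 1*27 + 5
27 = 5*5 + 2
5 = 2*2 + 1
2 = 2*1 + 0
The gcd is 1. Working backward:
1 = 5 − 2·2
1 = −2·27 + 11·5
1 = 11·32 − 13·27
1 = −13·155 + 63·32
1 = 63·497 − 202·155
1 = −202·652 + 265·497
So 497·265 ≡ 1 (mod 652).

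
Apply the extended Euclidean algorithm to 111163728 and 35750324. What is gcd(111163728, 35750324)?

Apply Euclid's algorithm to 111163728 and 35750324:
111163728 = 3·35750324 + 3912756
35750324 = 9·3912756 + 535520
3912756 = 7·535520 + 164116
535520 = 3·164116 + 43172
164116 = 3·43172 + 34600
43172 = 1·34600 + 8572
34600 = 4·8572 + 312
8572 = 27·312 + 148
312 = 2·148 + 16
148 = 9·16 + 4
16 = 4·4 + 0
gcd(111163728, 35750324) = 4.
Back-substituting:
4 = 148 − 9·16
4 = −9·312 + 19·148
4 = 19·8572 − 522·312
4 = −522·34600 + 2107·8572
4 = 2107·43172 − 2629·34600
4 = −2629·164116 + 9994·43172
4 = 9994·535520 − 32611·164116
4 = −32611·3912756 + 238271·535520
4 = 238271·35750324 − 2177050·3912756
4 = −2177050·111163728 + 6769421·35750324
So 4 = (-2177050)·111163728 + (6769421)·35750324.

4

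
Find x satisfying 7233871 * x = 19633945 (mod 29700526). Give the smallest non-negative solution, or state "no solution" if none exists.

First find gcd(7233871, 29700526):
29700526 = 4·7233871 + 765042
7233871 = 9·765042 + 348493
765042 = 2·348493 + 68056
348493 = 5·68056 + 8213
68056 = 8·8213 + 2352
8213 = 3·2352 + 1157
2352 = 2·1157 + 38
1157 = 30·38 + 17
38 = 2·17 + 4
17 = 4·4 + 1
4 = 4·1 + 0
gcd = 1, so a unique solution mod 29700526 exists.
Back-substitute for the Bézout coefficients:
1 = 17 − 4·4
1 = −4·38 + 9·17
1 = 9·1157 − 274·38
1 = −274·2352 + 557·1157
1 = 557·8213 − 1945·2352
1 = −1945·68056 + 16117·8213
1 = 16117·348493 − 82530·68056
1 = −82530·765042 + 181177·348493
1 = 181177·7233871 − 1713123·765042
1 = −1713123·29700526 + 7033669·7233871
So 7233871·(7033669) ≡ 1 (mod 29700526), giving 7233871⁻¹ ≡ 7033669.
x ≡ 7233871⁻¹·19633945 ≡ 7033669·19633945 ≡ 15749901 (mod 29700526).

15749901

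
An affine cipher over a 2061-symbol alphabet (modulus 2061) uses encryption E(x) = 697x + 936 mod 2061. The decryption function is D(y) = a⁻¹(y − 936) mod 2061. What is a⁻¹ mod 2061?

gcd(2061, 697) by repeated division:
2061 = 2*697 + 667
697 = 1*667 + 30
667 = 22*30 + 7
30 = 4*7 + 2
7 = 3*2 + 1
2 = 2*1 + 0
The gcd is 1. Working backward:
1 = 7 − 3·2
1 = −3·30 + 13·7
1 = 13·667 − 289·30
1 = −289·697 + 302·667
1 = 302·2061 − 893·697
Thus 697·(-893) ≡ 1 (mod 2061); reducing, -893 mod 2061 = 1168.

1168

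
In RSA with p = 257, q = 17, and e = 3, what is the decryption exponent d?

φ(n) = (p−1)(q−1) = 256·16 = 4096.
Need d with 3·d ≡ 1 (mod 4096). Apply the extended Euclidean algorithm:
4096 = 1365*3 + 1
3 = 3*1 + 0
Back-substitute:
1 = 4096 − 1365·3
So 3·(-1365) ≡ 1 (mod 4096), hence d ≡ -1365 ≡ 2731 (mod 4096).

2731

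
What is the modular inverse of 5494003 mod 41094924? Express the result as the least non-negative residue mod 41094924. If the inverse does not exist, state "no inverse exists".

20980159

gcd(41094924, 5494003) by repeated division:
41094924 = 7*5494003 + 2636903
5494003 = 2*2636903 + 220197
2636903 = 11*220197 + 214736
220197 = 1*214736 + 5461
214736 = 39*5461 + 1757
5461 = 3*1757 + 190
1757 = 9*190 + 47
190 = 4*47 + 2
47 = 23*2 + 1
2 = 2*1 + 0
Since gcd(5494003, 41094924) = 1, back-substitute to write 1 as a combination:
1 = 47 − 23·2
1 = −23·190 + 93·47
1 = 93·1757 − 860·190
1 = −860·5461 + 2673·1757
1 = 2673·214736 − 105107·5461
1 = −105107·220197 + 107780·214736
1 = 107780·2636903 − 1290687·220197
1 = −1290687·5494003 + 2689154·2636903
1 = 2689154·41094924 − 20114765·5494003
Thus 5494003·(-20114765) ≡ 1 (mod 41094924); reducing, -20114765 mod 41094924 = 20980159.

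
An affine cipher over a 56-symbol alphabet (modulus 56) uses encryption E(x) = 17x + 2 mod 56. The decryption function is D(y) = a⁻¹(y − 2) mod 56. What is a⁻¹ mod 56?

33

Run Euclid on (56, 17):
56 = 3*17 + 5
17 = 3*5 + 2
5 = 2*2 + 1
2 = 2*1 + 0
Since gcd(17, 56) = 1, back-substitute to write 1 as a combination:
1 = 5 − 2·2
1 = −2·17 + 7·5
1 = 7·56 − 23·17
So 17·(-23) ≡ 1 (mod 56), and -23 ≡ 33 (mod 56).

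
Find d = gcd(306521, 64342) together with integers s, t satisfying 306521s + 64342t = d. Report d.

1

Apply Euclid's algorithm to 306521 and 64342:
306521 = 4*64342 + 49153
64342 = 1*49153 + 15189
49153 = 3*15189 + 3586
15189 = 4*3586 + 845
3586 = 4*845 + 206
845 = 4*206 + 21
206 = 9*21 + 17
21 = 1*17 + 4
17 = 4*4 + 1
4 = 4*1 + 0
gcd(306521, 64342) = 1.
Back-substituting:
1 = 17 − 4·4
1 = −4·21 + 5·17
1 = 5·206 − 49·21
1 = −49·845 + 201·206
1 = 201·3586 − 853·845
1 = −853·15189 + 3613·3586
1 = 3613·49153 − 11692·15189
1 = −11692·64342 + 15305·49153
1 = 15305·306521 − 72912·64342
So 1 = (15305)·306521 + (-72912)·64342.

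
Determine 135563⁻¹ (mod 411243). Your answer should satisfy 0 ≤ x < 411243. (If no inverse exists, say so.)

41630

Extended Euclidean algorithm:
411243 = 3×135563 + 4554
135563 = 29×4554 + 3497
4554 = 1×3497 + 1057
3497 = 3×1057 + 326
1057 = 3×326 + 79
326 = 4×79 + 10
79 = 7×10 + 9
10 = 1×9 + 1
9 = 9×1 + 0
gcd = 1, so the inverse exists. Back-substitute:
1 = 10 − 9
1 = −79 + 8·10
1 = 8·326 − 33·79
1 = −33·1057 + 107·326
1 = 107·3497 − 354·1057
1 = −354·4554 + 461·3497
1 = 461·135563 − 13723·4554
1 = −13723·411243 + 41630·135563
So 135563·41630 ≡ 1 (mod 411243).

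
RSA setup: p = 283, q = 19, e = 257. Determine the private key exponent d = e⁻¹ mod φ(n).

φ(n) = (p−1)(q−1) = 282·18 = 5076.
Need d with 257·d ≡ 1 (mod 5076). Apply the extended Euclidean algorithm:
5076 = 19×257 + 193
257 = 1×193 + 64
193 = 3×64 + 1
64 = 64×1 + 0
Back-substitute:
1 = 193 − 3·64
1 = −3·257 + 4·193
1 = 4·5076 − 79·257
So 257·(-79) ≡ 1 (mod 5076), hence d ≡ -79 ≡ 4997 (mod 5076).

4997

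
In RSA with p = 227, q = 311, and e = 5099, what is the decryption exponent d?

φ(n) = (p−1)(q−1) = 226·310 = 70060.
Need d with 5099·d ≡ 1 (mod 70060). Apply the extended Euclidean algorithm:
70060 = 13×5099 + 3773
5099 = 1×3773 + 1326
3773 = 2×1326 + 1121
1326 = 1×1121 + 205
1121 = 5×205 + 96
205 = 2×96 + 13
96 = 7×13 + 5
13 = 2×5 + 3
5 = 1×3 + 2
3 = 1×2 + 1
2 = 2×1 + 0
Back-substitute:
1 = 3 − 2
1 = −5 + 2·3
1 = 2·13 − 5·5
1 = −5·96 + 37·13
1 = 37·205 − 79·96
1 = −79·1121 + 432·205
1 = 432·1326 − 511·1121
1 = −511·3773 + 1454·1326
1 = 1454·5099 − 1965·3773
1 = −1965·70060 + 26999·5099
So 5099·26999 ≡ 1 (mod 70060), hence d = 26999.

26999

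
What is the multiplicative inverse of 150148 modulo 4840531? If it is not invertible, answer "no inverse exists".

136852

Extended Euclidean algorithm:
4840531 = 32*150148 + 35795
150148 = 4*35795 + 6968
35795 = 5*6968 + 955
6968 = 7*955 + 283
955 = 3*283 + 106
283 = 2*106 + 71
106 = 1*71 + 35
71 = 2*35 + 1
35 = 35*1 + 0
The gcd is 1. Working backward:
1 = 71 − 2·35
1 = −2·106 + 3·71
1 = 3·283 − 8·106
1 = −8·955 + 27·283
1 = 27·6968 − 197·955
1 = −197·35795 + 1012·6968
1 = 1012·150148 − 4245·35795
1 = −4245·4840531 + 136852·150148
So 150148·136852 ≡ 1 (mod 4840531).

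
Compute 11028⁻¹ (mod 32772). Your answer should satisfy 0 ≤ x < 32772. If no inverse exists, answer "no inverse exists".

Compute gcd(11028, 32772):
32772 = 2×11028 + 10716
11028 = 1×10716 + 312
10716 = 34×312 + 108
312 = 2×108 + 96
108 = 1×96 + 12
96 = 8×12 + 0
gcd(11028, 32772) = 12 ≠ 1, so 11028 has no multiplicative inverse modulo 32772.

no inverse exists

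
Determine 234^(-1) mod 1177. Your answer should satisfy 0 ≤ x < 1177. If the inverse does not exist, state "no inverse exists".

840

Apply the Euclidean algorithm to 1177 and 234:
1177 = 5·234 + 7
234 = 33·7 + 3
7 = 2·3 + 1
3 = 3·1 + 0
gcd = 1, so the inverse exists. Back-substitute:
1 = 7 − 2·3
1 = −2·234 + 67·7
1 = 67·1177 − 337·234
Hence 234⁻¹ ≡ -337 ≡ 840 (mod 1177).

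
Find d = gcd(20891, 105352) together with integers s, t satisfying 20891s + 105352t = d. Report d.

13

Repeated division:
105352 = 5·20891 + 897
20891 = 23·897 + 260
897 = 3·260 + 117
260 = 2·117 + 26
117 = 4·26 + 13
26 = 2·13 + 0
gcd(20891, 105352) = 13.
Express as a combination:
13 = 117 − 4·26
13 = −4·260 + 9·117
13 = 9·897 − 31·260
13 = −31·20891 + 722·897
13 = 722·105352 − 3641·20891
So 13 = (722)·105352 + (-3641)·20891.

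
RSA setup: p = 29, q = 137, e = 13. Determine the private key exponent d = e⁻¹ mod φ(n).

φ(n) = (p−1)(q−1) = 28·136 = 3808.
Need d with 13·d ≡ 1 (mod 3808). Apply the extended Euclidean algorithm:
3808 = 292×13 + 12
13 = 1×12 + 1
12 = 12×1 + 0
Back-substitute:
1 = 13 − 12
1 = −3808 + 293·13
So 13·293 ≡ 1 (mod 3808), hence d = 293.

293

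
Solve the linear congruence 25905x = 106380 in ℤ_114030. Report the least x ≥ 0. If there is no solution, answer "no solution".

3552

First find gcd(25905, 114030):
114030 = 4×25905 + 10410
25905 = 2×10410 + 5085
10410 = 2×5085 + 240
5085 = 21×240 + 45
240 = 5×45 + 15
45 = 3×15 + 0
gcd = 15 and 15 | 106380, so solutions exist. Divide through by 15: 1727x ≡ 7092 (mod 7602).
Now find 1727⁻¹ mod 7602:
7602 = 4·1727 + 694
1727 = 2·694 + 339
694 = 2·339 + 16
339 = 21·16 + 3
16 = 5·3 + 1
3 = 3·1 + 0
Back-substitute:
1 = 16 − 5·3
1 = −5·339 + 106·16
1 = 106·694 − 217·339
1 = −217·1727 + 540·694
1 = 540·7602 − 2377·1727
So 1727·(-2377) ≡ 1 (mod 7602), i.e. 1727⁻¹ ≡ 5225.
Then x ≡ 5225·7092 ≡ 3552 (mod 7602); the smallest non-negative solution is x = 3552.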